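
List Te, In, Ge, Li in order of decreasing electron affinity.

Li is in period 2, group 1; Ge is in period 4, group 14; In is in period 5, group 13; Te is in period 5, group 16.
Adding an electron releases more energy for atoms nearer the top right (short of the noble gases).
Here both period and group differ, so the two effects have to be weighed against each other.
Li > In: period and group pull opposite ways; the down-group shift dominates (60 vs 29 kJ/mol).
Ge > Li: period and group pull opposite ways; the across-period shift dominates (119 vs 60 kJ/mol).
Te > Ge: the two effects oppose for this pair; the across-period effect wins (190 vs 119 kJ/mol).
Tabulated electron affinity (kJ/mol): Li 60, Ge 119, In 29, Te 190.
So from highest to lowest: Te > Ge > Li > In.

Te, Ge, Li, In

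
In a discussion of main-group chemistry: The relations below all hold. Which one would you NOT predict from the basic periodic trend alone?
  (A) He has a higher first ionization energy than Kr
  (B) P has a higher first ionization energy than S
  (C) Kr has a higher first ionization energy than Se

(B)

The general trend: first ionization energy increases across a period and decreases down a group.
(A) He (period 1, group 18) vs Kr (period 4, group 18): the stated order agrees with the simple trend.
(B) P (period 3, group 15) vs S (period 3, group 16): the stated order contradicts the simple trend.
(C) Kr (period 4, group 18) vs Se (period 4, group 16): the stated order agrees with the simple trend.
The exception is (B): S (3p⁴) ionizes more easily than half-filled P (3p³) because the paired 3p electron in S is pushed out by e⁻–e⁻ repulsion.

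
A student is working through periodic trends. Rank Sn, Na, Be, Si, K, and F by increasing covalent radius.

F < Be < Si < Sn < Na < K

Be is in period 2, group 2; F is in period 2, group 17; Na is in period 3, group 1; Si is in period 3, group 14; K is in period 4, group 1; Sn is in period 5, group 14.
Moving right in a period, electrons are added to the same shell under a stronger nuclear pull, so atoms get smaller; moving down, a new shell is opened and atoms get larger.
Neither a single period nor a single group — weigh both effects.
Be > F: Be lies to the left of F in period 2, so the across-period effect alone puts Be larger.
Si > Be: period and group pull opposite ways; the down-group shift dominates (116 vs 102 pm).
Sn > Si: Sn sits below Si in group 14, so the down-group effect alone puts Sn larger.
Na > Sn: the two effects oppose for this pair; the across-period effect wins (155 vs 140 pm).
K > Na: they share group 1; the group trend gives K the larger value.
For reference (pm): Be 102, F 64, Na 155, Si 116, K 196, Sn 140.
So from smallest to largest: F < Be < Si < Sn < Na < K.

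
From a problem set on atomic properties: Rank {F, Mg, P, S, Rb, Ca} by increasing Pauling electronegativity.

Rb < Ca < Mg < P < S < F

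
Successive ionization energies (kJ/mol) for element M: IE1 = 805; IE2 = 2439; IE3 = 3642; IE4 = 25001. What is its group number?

Group 13

Look for the largest jump between consecutive ionization energies: IE4/IE3 ≈ 6.9, far larger than any earlier ratio.
That jump marks the point where a core electron is being removed. So the atom has 3 valence electrons.
A main-group element with 3 valence electrons is in group 13.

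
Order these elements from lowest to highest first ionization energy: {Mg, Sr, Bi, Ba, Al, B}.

B is in period 2, group 13; Mg is in period 3, group 2; Al is in period 3, group 13; Sr is in period 5, group 2; Ba is in period 6, group 2; Bi is in period 6, group 15.
Across a period the outer electron is held more tightly (higher IE₁); down a group it sits in a higher shell, more shielded, and comes off more easily.
These span different periods and groups, so the two trends combine.
Sr > Ba: they share group 2; the group trend gives Sr the larger value.
Al > Sr: relative to Sr, both the across-period and down-group shifts push Al's first ionization energy up.
Bi > Al: period and group pull opposite ways; the across-period shift dominates (703 vs 578 kJ/mol).
Mg > Bi: the two effects oppose for this pair; the down-group effect wins (738 vs 703 kJ/mol).
B > Mg: relative to Mg, both the across-period and down-group shifts push B's first ionization energy up.
Note the exception: Mg has a higher first ionization energy than Al, contrary to the simple trend — Al's single 3p electron is easier to remove than one from Mg's filled 3s².
Approximate values (kJ/mol): B 801, Mg 738, Al 578, Sr 550, Ba 503, Bi 703.
So from lowest to highest: Ba < Sr < Al < Bi < Mg < B.

Ba < Sr < Al < Bi < Mg < B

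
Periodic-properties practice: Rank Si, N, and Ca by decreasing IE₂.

N > Si > Ca

After 1 electron has been removed, what remains? Si⁺ still has 3 valence electrons; N⁺ still has 4 valence electrons; Ca⁺ still has 1 valence electron.
All are still removing valence electrons, so compare the +1 ions as you would atoms: IE_2 generally rises across a period (higher Z_eff) and falls down a group (larger shell), subject to the usual subshell exceptions.
Valence configurations: Si⁺ [Ne]3s²3p¹, N⁺ [He]2s²2p², Ca⁺ [Ar]4s¹.
The numbers (kJ/mol): Si 1577, N 2856, Ca 1145.
Putting it together, IE_2: Ca < Si < N.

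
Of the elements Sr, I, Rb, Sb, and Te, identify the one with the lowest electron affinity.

Sr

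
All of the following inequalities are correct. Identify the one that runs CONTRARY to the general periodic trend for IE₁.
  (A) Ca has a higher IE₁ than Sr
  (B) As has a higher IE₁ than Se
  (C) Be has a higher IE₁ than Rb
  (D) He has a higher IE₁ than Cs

The general trend: IE₁ increases across a period and decreases down a group.
(A) Ca (period 4, group 2) vs Sr (period 5, group 2): the stated order agrees with the simple trend.
(B) As (period 4, group 15) vs Se (period 4, group 16): the stated order contradicts the simple trend.
(C) Be (period 2, group 2) vs Rb (period 5, group 1): the stated order agrees with the simple trend.
(D) He (period 1, group 18) vs Cs (period 6, group 1): the stated order agrees with the simple trend.
The exception is (B): Se (4p⁴) ionizes more easily than half-filled As (4p³).

(B)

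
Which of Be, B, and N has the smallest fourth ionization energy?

After 3 electrons have been removed, what remains? Be³⁺ is already 1 electron into the core; B³⁺ is the bare [He] core; N³⁺ still has 2 valence electrons.
Core electrons are held far more tightly than valence electrons, so Be and B top the IE_4 order.
The numbers (kJ/mol): Be 21007, B 25026, N 7475.
Putting it together, IE_4: N < Be < B.

N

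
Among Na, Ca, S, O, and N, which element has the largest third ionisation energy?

After 2 electrons have been removed, what remains? Na²⁺ is already 1 electron into the core; Ca²⁺ is the bare [Ar] core; S²⁺ still has 4 valence electrons; O²⁺ still has 4 valence electrons; N²⁺ still has 3 valence electrons.
Usually core removal costs more than valence removal, but here the competition is close: a tightly held n=2 valence electron can cost more to remove than an n=3 core electron, so the actual values have to decide it.
Valence configurations: S²⁺ [Ne]3s²3p², O²⁺ [He]2s²2p², N²⁺ [He]2s²2p¹.
Approximate IE_3 values (kJ/mol): Na 6910, Ca 4912, S 3357, O 5300, N 4578.
Putting it together, IE_3: S < N < Ca < O < Na.

Na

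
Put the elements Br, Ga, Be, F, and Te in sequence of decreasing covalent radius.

Across a period the added protons contract the valence shell; down a group each new principal shell makes the atom larger.
Neither a single period nor a single group — weigh both effects.
Be > F: Be lies to the left of F in period 2, so the across-period effect alone puts Be larger.
Br > Be: the two effects oppose for this pair; the down-group effect wins (114 vs 102 pm).
Ga > Br: Ga lies to the left of Br in period 4, so the across-period effect alone puts Ga larger.
Te > Ga: period and group pull opposite ways; the down-group shift dominates (136 vs 124 pm).
For reference (pm): Be 102, F 64, Ga 124, Br 114, Te 136.
So from largest to smallest: Te > Ga > Br > Be > F.

Te > Ga > Br > Be > F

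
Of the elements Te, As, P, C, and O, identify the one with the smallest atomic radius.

O

C is in period 2, group 14; O is in period 2, group 16; P is in period 3, group 15; As is in period 4, group 15; Te is in period 5, group 16.
Atomic radius shrinks across a period as nuclear charge pulls the same shell inward, and grows down a group as new shells are added.
These span different periods and groups, so the two trends combine.
C > O: both are in period 2; the period trend gives C the larger value.
P > C: the two effects oppose for this pair; the down-group effect wins (111 vs 75 pm).
As > P: they share group 15; the group trend gives As the larger value.
Te > As: period and group pull opposite ways; the down-group shift dominates (136 vs 121 pm).
For reference (pm): C 75, O 63, P 111, As 121, Te 136.
The smallest atomic radius among these belongs to O.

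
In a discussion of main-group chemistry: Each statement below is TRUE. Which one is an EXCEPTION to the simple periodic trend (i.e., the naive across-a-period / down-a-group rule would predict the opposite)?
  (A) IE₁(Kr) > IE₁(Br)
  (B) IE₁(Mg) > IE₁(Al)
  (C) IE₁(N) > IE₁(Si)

(B)

The general trend: first ionisation energy increases across a period and decreases down a group.
(A) Kr (period 4, group 18) vs Br (period 4, group 17): the stated order agrees with the simple trend.
(B) Mg (period 3, group 2) vs Al (period 3, group 13): the stated order contradicts the simple trend.
(C) N (period 2, group 15) vs Si (period 3, group 14): the stated order agrees with the simple trend.
The exception is (B): Al's single 3p electron is easier to remove than one from Mg's filled 3s².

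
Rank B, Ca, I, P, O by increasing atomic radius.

O, B, P, I, Ca

B is in period 2, group 13; O is in period 2, group 16; P is in period 3, group 15; Ca is in period 4, group 2; I is in period 5, group 17.
Across a period the added protons contract the valence shell; down a group each new principal shell makes the atom larger.
These span different periods and groups, so the two trends combine.
B > O: both are in period 2; the period trend gives B the larger value.
P > B: period and group pull opposite ways; the down-group shift dominates (111 vs 85 pm).
I > P: the two effects oppose for this pair; the down-group effect wins (133 vs 111 pm).
Ca > I: period and group pull opposite ways; the across-period shift dominates (171 vs 133 pm).
Tabulated atomic radius (pm): B 85, O 63, P 111, Ca 171, I 133.
So from smallest to largest: O < B < P < I < Ca.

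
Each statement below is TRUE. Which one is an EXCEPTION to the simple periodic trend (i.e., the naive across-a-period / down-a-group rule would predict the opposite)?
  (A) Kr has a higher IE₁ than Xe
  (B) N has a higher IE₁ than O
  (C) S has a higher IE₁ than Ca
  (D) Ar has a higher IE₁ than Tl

The general trend: IE₁ increases across a period and decreases down a group.
(A) Kr (period 4, group 18) vs Xe (period 5, group 18): the stated order agrees with the simple trend.
(B) N (period 2, group 15) vs O (period 2, group 16): the stated order contradicts the simple trend.
(C) S (period 3, group 16) vs Ca (period 4, group 2): the stated order agrees with the simple trend.
(D) Ar (period 3, group 18) vs Tl (period 6, group 13): the stated order agrees with the simple trend.
The exception is (B): pairing an electron in O's 2p⁴ costs repulsion energy, so O ionizes more easily than half-filled N (2p³).

(B)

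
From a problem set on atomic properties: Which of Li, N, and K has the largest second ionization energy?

Li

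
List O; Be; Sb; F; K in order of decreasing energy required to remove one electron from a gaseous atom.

F > O > Be > Sb > K

Be is in period 2, group 2; O is in period 2, group 16; F is in period 2, group 17; K is in period 4, group 1; Sb is in period 5, group 15.
Removing the outermost electron gets harder across a period and easier down a group.
These span different periods and groups, so the two trends combine.
Sb > K: the two effects oppose for this pair; the across-period effect wins (831 vs 419 kJ/mol).
Be > Sb: the two effects oppose for this pair; the down-group effect wins (900 vs 831 kJ/mol).
O > Be: O lies to the right of Be in period 2, so the across-period effect alone puts O higher.
F > O: both are in period 2; the period trend gives F the larger value.
For reference (kJ/mol): Be 900, O 1314, F 1681, K 419, Sb 831.
So from highest to lowest: F > O > Be > Sb > K.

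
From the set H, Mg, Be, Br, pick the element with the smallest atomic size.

H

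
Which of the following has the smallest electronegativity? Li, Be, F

Li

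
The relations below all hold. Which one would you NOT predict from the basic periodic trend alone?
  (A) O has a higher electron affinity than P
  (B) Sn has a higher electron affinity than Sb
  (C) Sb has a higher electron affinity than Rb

The general trend: electron affinity increases across a period and decreases down a group.
(A) O (period 2, group 16) vs P (period 3, group 15): the stated order agrees with the simple trend.
(B) Sn (period 5, group 14) vs Sb (period 5, group 15): the stated order contradicts the simple trend.
(C) Sb (period 5, group 15) vs Rb (period 5, group 1): the stated order agrees with the simple trend.
The exception is (B): adding an electron to Sb's half-filled 5p³ is unfavourable, so Sn has the more exothermic EA.

(B)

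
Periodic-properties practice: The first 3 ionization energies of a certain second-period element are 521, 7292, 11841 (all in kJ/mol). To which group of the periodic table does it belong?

Group 1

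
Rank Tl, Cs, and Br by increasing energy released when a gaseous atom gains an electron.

Tl < Cs < Br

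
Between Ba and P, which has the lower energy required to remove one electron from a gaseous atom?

P is in period 3, group 15; Ba is in period 6, group 2.
Removing the outermost electron gets harder across a period and easier down a group.
These span different periods and groups, so the two trends combine.
P > Ba: relative to Ba, both the across-period and down-group shifts push P's first ionization energy up.
Approximate values (kJ/mol): P 1012, Ba 503.
So Ba has the lower energy required to remove one electron from a gaseous atom (Ba < P).

Ba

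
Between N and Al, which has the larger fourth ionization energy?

Al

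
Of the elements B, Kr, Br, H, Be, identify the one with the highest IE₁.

Kr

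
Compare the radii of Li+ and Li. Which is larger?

Li

Forming Li+ removes 1 electron from Li. Fewer electrons for the same nuclear charge means less shielding and a higher Z_eff on the remaining electrons, and for main-group metals the entire outer shell is lost.
A cation is smaller than its parent atom: Li+ < Li.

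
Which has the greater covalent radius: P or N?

Across a period the added protons contract the valence shell; down a group each new principal shell makes the atom larger.
All are in group 15, so atomic radius increases down the group.
So P has the greater covalent radius (P > N).

P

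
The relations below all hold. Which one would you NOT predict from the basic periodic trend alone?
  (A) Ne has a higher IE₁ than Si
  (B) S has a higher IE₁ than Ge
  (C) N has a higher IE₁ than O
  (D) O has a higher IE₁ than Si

The general trend: IE₁ increases across a period and decreases down a group.
(A) Ne (period 2, group 18) vs Si (period 3, group 14): the stated order agrees with the simple trend.
(B) S (period 3, group 16) vs Ge (period 4, group 14): the stated order agrees with the simple trend.
(C) N (period 2, group 15) vs O (period 2, group 16): the stated order contradicts the simple trend.
(D) O (period 2, group 16) vs Si (period 3, group 14): the stated order agrees with the simple trend.
The exception is (C): pairing an electron in O's 2p⁴ costs repulsion energy, so O ionizes more easily than half-filled N (2p³).

(C)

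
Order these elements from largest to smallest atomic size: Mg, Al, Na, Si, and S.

Na > Mg > Al > Si > S

Na is in period 3, group 1; Mg is in period 3, group 2; Al is in period 3, group 13; Si is in period 3, group 14; S is in period 3, group 16.
Atomic radius shrinks across a period as nuclear charge pulls the same shell inward, and grows down a group as new shells are added.
All lie in period 3, so atomic radius increases right to left.
So from largest to smallest: Na > Mg > Al > Si > S.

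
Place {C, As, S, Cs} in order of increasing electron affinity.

C is in period 2, group 14; S is in period 3, group 16; As is in period 4, group 15; Cs is in period 6, group 1.
EA tends to increase across a period and decrease down a group, though the pattern is less regular than for IE or radius.
Neither a single period nor a single group — weigh both effects.
As > Cs: both effects reinforce here, so As is clearly the higher of the two.
C > As: period and group pull opposite ways; the down-group shift dominates (122 vs 78 kJ/mol).
S > C: the two effects oppose for this pair; the across-period effect wins (200 vs 122 kJ/mol).
Tabulated electron affinity (kJ/mol): C 122, S 200, As 78, Cs 46.
So from lowest to highest: Cs < As < C < S.

Cs, As, C, S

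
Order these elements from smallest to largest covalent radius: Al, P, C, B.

C, B, P, Al

B is in period 2, group 13; C is in period 2, group 14; Al is in period 3, group 13; P is in period 3, group 15.
Atomic radius shrinks across a period as nuclear charge pulls the same shell inward, and grows down a group as new shells are added.
Neither a single period nor a single group — weigh both effects.
B > C: both are in period 2; the period trend gives B the larger value.
P > B: the two effects oppose for this pair; the down-group effect wins (111 vs 85 pm).
Al > P: Al lies to the left of P in period 3, so the across-period effect alone puts Al larger.
Approximate values (pm): B 85, C 75, Al 126, P 111.
So from smallest to largest: C < B < P < Al.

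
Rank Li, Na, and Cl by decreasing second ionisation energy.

Consider each +1 ion: Li⁺ is the bare [He] core; Na⁺ is the bare [Ne] core; Cl⁺ still has 6 valence electrons.
Core electrons are held far more tightly than valence electrons, so Na and Li top the IE_2 order.
Tabulated IE_2 (kJ/mol): Li 7298, Na 4562, Cl 2298.
Overall IE_2 order: Cl < Na < Li.

Li, Na, Cl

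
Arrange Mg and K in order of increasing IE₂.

IE_2 is the cost of taking one more electron from the +1 cation: Mg⁺ still has 1 valence electron; K⁺ is the bare [Ar] core.
Pulling an electron out of a noble-gas core costs far more than removing a remaining valence electron, so K sits at the high end of IE_2.
Tabulated IE_2 (kJ/mol): Mg 1451, K 3052.
Putting it together, IE_2: Mg < K.

Mg < K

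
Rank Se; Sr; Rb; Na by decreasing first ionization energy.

Na is in period 3, group 1; Se is in period 4, group 16; Rb is in period 5, group 1; Sr is in period 5, group 2.
Removing the outermost electron gets harder across a period and easier down a group.
These span different periods and groups, so the two trends combine.
Na > Rb: they share group 1; the group trend gives Na the larger value.
Sr > Na: period and group pull opposite ways; the across-period shift dominates (550 vs 496 kJ/mol).
Se > Sr: relative to Sr, both the across-period and down-group shifts push Se's first ionization energy up.
For reference (kJ/mol): Na 496, Se 941, Rb 403, Sr 550.
So from highest to lowest: Se > Sr > Na > Rb.

Se > Sr > Na > Rb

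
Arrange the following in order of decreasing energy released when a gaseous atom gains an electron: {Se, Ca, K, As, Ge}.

Se > Ge > As > K > Ca

Atoms with high Z_eff and room in the valence shell (especially the halogens) have the most exothermic electron affinities.
All lie in period 4; the across-period trend (electron affinity increases left to right) applies, with the exception below.
Note the exception: K has a higher electron affinity than Ca, contrary to the simple trend — adding an electron to Ca (ns²) has to open a new, higher-energy np subshell, which is unfavourable.
Note the exception: Ge has a higher electron affinity than As, contrary to the simple trend — adding an electron to As's half-filled 4p³ is unfavourable, so Ge (4p²) has the more exothermic EA.
For reference (kJ/mol): K 48, Ca 2, Ge 119, As 78, Se 195.
So from highest to lowest: Se > Ge > As > K > Ca.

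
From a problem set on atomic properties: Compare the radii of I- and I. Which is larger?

I-

Forming I- adds 1 electron to I. More electron–electron repulsion in the same shell, with unchanged nuclear charge, lets the cloud expand.
An anion is larger than its parent atom: I- > I.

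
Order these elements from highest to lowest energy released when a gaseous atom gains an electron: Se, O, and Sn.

Electron affinity generally becomes more exothermic across a period toward the halogens and less exothermic down a group.
Here both period and group differ, so the two effects have to be weighed against each other.
O > Sn: both effects reinforce here, so O is clearly the higher of the two.
Se > O: this pair runs against the simple trend — see the exception note.
Note the exception: Se has a higher electron affinity than O, contrary to the simple trend — O's compact 2p subshell gives strong electron–electron repulsion on the added electron.
For reference (kJ/mol): O 141, Se 195, Sn 107.
So from highest to lowest: Se > O > Sn.

Se, O, Sn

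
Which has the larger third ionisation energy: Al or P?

P

IE_3 is the cost of taking one more electron from the +2 cation: Al²⁺ still has 1 valence electron; P²⁺ still has 3 valence electrons.
All are still removing valence electrons, so compare the +2 ions as you would atoms: IE_3 generally rises across a period (higher Z_eff) and falls down a group (larger shell), subject to the usual subshell exceptions.
Valence configurations: Al²⁺ [Ne]3s¹, P²⁺ [Ne]3s²3p¹.
The numbers (kJ/mol): Al 2745, P 2914.
So the third ionization energies run Al < P.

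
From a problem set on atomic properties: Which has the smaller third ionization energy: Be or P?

After 2 electrons have been removed, what remains? Be²⁺ is the bare [He] core; P²⁺ still has 3 valence electrons.
Core electrons are held far more tightly than valence electrons, so Be tops the IE_3 order.
The numbers (kJ/mol): Be 14849, P 2914.
Putting it together, IE_3: P < Be.

P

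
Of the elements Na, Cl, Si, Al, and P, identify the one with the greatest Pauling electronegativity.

Cl

Na is in period 3, group 1; Al is in period 3, group 13; Si is in period 3, group 14; P is in period 3, group 15; Cl is in period 3, group 17.
Atoms toward the upper right of the periodic table pull bonding electrons most strongly.
All lie in period 3, so electronegativity increases left to right.
The greatest Pauling electronegativity among these belongs to Cl.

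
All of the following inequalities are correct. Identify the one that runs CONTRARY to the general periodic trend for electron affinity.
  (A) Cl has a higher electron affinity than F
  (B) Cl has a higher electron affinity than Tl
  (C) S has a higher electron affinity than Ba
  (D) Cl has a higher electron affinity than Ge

(A)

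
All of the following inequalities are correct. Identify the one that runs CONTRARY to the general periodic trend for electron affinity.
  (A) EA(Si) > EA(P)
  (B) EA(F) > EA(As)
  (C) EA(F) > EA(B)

(A)

The general trend: electron affinity increases across a period and decreases down a group.
(A) Si (period 3, group 14) vs P (period 3, group 15): the stated order contradicts the simple trend.
(B) F (period 2, group 17) vs As (period 4, group 15): the stated order agrees with the simple trend.
(C) F (period 2, group 17) vs B (period 2, group 13): the stated order agrees with the simple trend.
The exception is (A): adding an electron to P's half-filled 3p³ is unfavourable, so Si (3p²) has the more exothermic EA.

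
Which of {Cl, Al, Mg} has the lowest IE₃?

Al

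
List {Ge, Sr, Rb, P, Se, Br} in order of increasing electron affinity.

Sr < Rb < P < Ge < Se < Br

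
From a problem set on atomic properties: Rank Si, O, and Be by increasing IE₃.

Si < O < Be

Consider each +2 ion: Si²⁺ still has 2 valence electrons; O²⁺ still has 4 valence electrons; Be²⁺ is the bare [He] core.
Pulling an electron out of a noble-gas core costs far more than removing a remaining valence electron, so Be sits at the high end of IE_3.
Valence configurations: Si²⁺ [Ne]3s², O²⁺ [He]2s²2p².
Tabulated IE_3 (kJ/mol): Si 3232, O 5300, Be 14849.
Hence IE_3: Si < O < Be.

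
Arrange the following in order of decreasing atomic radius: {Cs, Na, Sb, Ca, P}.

Na is in period 3, group 1; P is in period 3, group 15; Ca is in period 4, group 2; Sb is in period 5, group 15; Cs is in period 6, group 1.
Radius decreases left→right (rising Z_eff, same n) and increases top→bottom (higher n).
Neither a single period nor a single group — weigh both effects.
Sb > P: they share group 15; the group trend gives Sb the larger value.
Na > Sb: period and group pull opposite ways; the across-period shift dominates (155 vs 140 pm).
Ca > Na: period and group pull opposite ways; the down-group shift dominates (171 vs 155 pm).
Cs > Ca: relative to Ca, both the across-period and down-group shifts push Cs's atomic radius up.
Approximate values (pm): Na 155, P 111, Ca 171, Sb 140, Cs 232.
So from largest to smallest: Cs > Ca > Na > Sb > P.

Cs, Ca, Na, Sb, P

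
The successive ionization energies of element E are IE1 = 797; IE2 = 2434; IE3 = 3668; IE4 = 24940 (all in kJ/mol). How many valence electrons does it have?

Look for the largest jump between consecutive ionization energies: IE4/IE3 ≈ 6.8, far larger than any earlier ratio.
That jump marks the point where a core electron is being removed. So the atom has 3 valence electrons.

3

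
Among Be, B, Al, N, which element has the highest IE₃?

After 2 electrons have been removed, what remains? Be²⁺ is the bare [He] core; B²⁺ still has 1 valence electron; Al²⁺ still has 1 valence electron; N²⁺ still has 3 valence electrons.
Pulling an electron out of a noble-gas core costs far more than removing a remaining valence electron, so Be sits at the high end of IE_3.
Valence configurations: B²⁺ [He]2s¹, Al²⁺ [Ne]3s¹, N²⁺ [He]2s²2p¹.
The numbers (kJ/mol): Be 14849, B 3660, Al 2745, N 4578.
Overall IE_3 order: Al < B < N < Be.

Be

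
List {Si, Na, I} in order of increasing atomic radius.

Si < I < Na

Na is in period 3, group 1; Si is in period 3, group 14; I is in period 5, group 17.
Across a period the added protons contract the valence shell; down a group each new principal shell makes the atom larger.
These span different periods and groups, so the two trends combine.
I > Si: period and group pull opposite ways; the down-group shift dominates (133 vs 116 pm).
Na > I: period and group pull opposite ways; the across-period shift dominates (155 vs 133 pm).
Tabulated atomic radius (pm): Na 155, Si 116, I 133.
So from smallest to largest: Si < I < Na.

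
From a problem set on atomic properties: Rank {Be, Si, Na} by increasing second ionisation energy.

Si < Be < Na

IE_2 is the cost of taking one more electron from the +1 cation: Be⁺ still has 1 valence electron; Si⁺ still has 3 valence electrons; Na⁺ is the bare [Ne] core.
Core electrons are held far more tightly than valence electrons, so Na tops the IE_2 order.
Valence configurations: Be⁺ [He]2s¹, Si⁺ [Ne]3s²3p¹.
Tabulated IE_2 (kJ/mol): Be 1757, Si 1577, Na 4562.
Putting it together, IE_2: Si < Be < Na.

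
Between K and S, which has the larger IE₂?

K

Consider each +1 ion: K⁺ is the bare [Ar] core; S⁺ still has 5 valence electrons.
Core electrons are held far more tightly than valence electrons, so K tops the IE_2 order.
Tabulated IE_2 (kJ/mol): K 3052, S 2252.
So the second ionization energies run S < K.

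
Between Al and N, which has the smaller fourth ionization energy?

N

The fourth ionization energy removes an electron from the +3 ion. For each element: Al³⁺ is the bare [Ne] core; N³⁺ still has 2 valence electrons.
Core electrons are held far more tightly than valence electrons, so Al tops the IE_4 order.
Approximate IE_4 values (kJ/mol): Al 11577, N 7475.
So the fourth ionization energies run N < Al.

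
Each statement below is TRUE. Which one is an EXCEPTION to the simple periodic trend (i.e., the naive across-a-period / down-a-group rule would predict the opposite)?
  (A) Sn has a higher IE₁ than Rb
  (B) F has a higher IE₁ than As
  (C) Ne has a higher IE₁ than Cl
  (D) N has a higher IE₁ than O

The general trend: IE₁ increases across a period and decreases down a group.
(A) Sn (period 5, group 14) vs Rb (period 5, group 1): the stated order agrees with the simple trend.
(B) F (period 2, group 17) vs As (period 4, group 15): the stated order agrees with the simple trend.
(C) Ne (period 2, group 18) vs Cl (period 3, group 17): the stated order agrees with the simple trend.
(D) N (period 2, group 15) vs O (period 2, group 16): the stated order contradicts the simple trend.
The exception is (D): pairing an electron in O's 2p⁴ costs repulsion energy, so O ionizes more easily than half-filled N (2p³).

(D)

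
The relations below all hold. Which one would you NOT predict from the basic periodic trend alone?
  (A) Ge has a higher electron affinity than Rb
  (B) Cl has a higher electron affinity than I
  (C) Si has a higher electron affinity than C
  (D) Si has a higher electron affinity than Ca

The general trend: electron affinity increases across a period and decreases down a group.
(A) Ge (period 4, group 14) vs Rb (period 5, group 1): the stated order agrees with the simple trend.
(B) Cl (period 3, group 17) vs I (period 5, group 17): the stated order agrees with the simple trend.
(C) Si (period 3, group 14) vs C (period 2, group 14): the stated order contradicts the simple trend.
(D) Si (period 3, group 14) vs Ca (period 4, group 2): the stated order agrees with the simple trend.
The exception is (C): Si's larger, more diffuse 3p orbitals accept an added electron slightly more readily than C's compact 2p.

(C)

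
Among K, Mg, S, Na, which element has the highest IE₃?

IE_3 is the cost of taking one more electron from the +2 cation: K²⁺ is already 1 electron into the core; Mg²⁺ is the bare [Ne] core; S²⁺ still has 4 valence electrons; Na²⁺ is already 1 electron into the core.
Pulling an electron out of a noble-gas core costs far more than removing a remaining valence electron, so K, Na and Mg sit at the high end of IE_3.
The numbers (kJ/mol): K 4420, Mg 7733, S 3357, Na 6910.
Overall IE_3 order: S < K < Na < Mg.

Mg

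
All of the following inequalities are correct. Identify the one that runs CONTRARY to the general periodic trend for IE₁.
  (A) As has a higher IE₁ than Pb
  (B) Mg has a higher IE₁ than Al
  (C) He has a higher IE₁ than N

(B)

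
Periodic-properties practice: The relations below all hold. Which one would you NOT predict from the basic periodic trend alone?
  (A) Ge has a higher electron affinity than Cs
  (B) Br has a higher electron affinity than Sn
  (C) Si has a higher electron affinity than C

(C)

The general trend: electron affinity increases across a period and decreases down a group.
(A) Ge (period 4, group 14) vs Cs (period 6, group 1): the stated order agrees with the simple trend.
(B) Br (period 4, group 17) vs Sn (period 5, group 14): the stated order agrees with the simple trend.
(C) Si (period 3, group 14) vs C (period 2, group 14): the stated order contradicts the simple trend.
The exception is (C): Si's larger, more diffuse 3p orbitals accept an added electron slightly more readily than C's compact 2p.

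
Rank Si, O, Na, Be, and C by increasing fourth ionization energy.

Si, C, O, Na, Be

IE_4 is the cost of taking one more electron from the +3 cation: Si³⁺ still has 1 valence electron; O³⁺ still has 3 valence electrons; Na³⁺ is already 2 electrons into the core; Be³⁺ is already 1 electron into the core; C³⁺ still has 1 valence electron.
Breaking into a closed-shell core is much more expensive than removing a leftover valence electron — Na and Be have the largest IE_4 here.
Valence configurations: Si³⁺ [Ne]3s¹, O³⁺ [He]2s²2p¹, C³⁺ [He]2s¹.
Tabulated IE_4 (kJ/mol): Si 4356, O 7469, Na 9543, Be 21007, C 6223.
Overall IE_4 order: Si < C < O < Na < Be.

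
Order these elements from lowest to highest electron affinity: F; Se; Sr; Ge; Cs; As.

EA tends to increase across a period and decrease down a group, though the pattern is less regular than for IE or radius.
These span different periods and groups, so the two trends combine.
Cs > Sr: this pair runs against the simple trend — see the exception note.
As > Cs: both effects reinforce here, so As is clearly the higher of the two.
Ge > As: this pair runs against the simple trend — see the exception note.
Se > Ge: both are in period 4; the period trend gives Se the larger value.
F > Se: both effects reinforce here, so F is clearly the higher of the two.
Note the exception: Cs has a higher electron affinity than Sr, contrary to the simple trend — adding an electron to Sr (ns²) has to open a new, higher-energy np subshell, which is unfavourable.
Note the exception: Ge has a higher electron affinity than As, contrary to the simple trend — adding an electron to As's half-filled 4p³ is unfavourable, so Ge (4p²) has the more exothermic EA.
Tabulated electron affinity (kJ/mol): F 328, Ge 119, As 78, Se 195, Sr 5, Cs 46.
So from lowest to highest: Sr < Cs < As < Ge < Se < F.

Sr < Cs < As < Ge < Se < F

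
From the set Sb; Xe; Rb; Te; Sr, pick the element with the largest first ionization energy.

Rb is in period 5, group 1; Sr is in period 5, group 2; Sb is in period 5, group 15; Te is in period 5, group 16; Xe is in period 5, group 18.
IE₁ increases left→right with effective nuclear charge and decreases top→bottom as the valence shell moves farther out.
All lie in period 5, so first ionization energy increases left to right.
The largest first ionization energy among these belongs to Xe.

Xe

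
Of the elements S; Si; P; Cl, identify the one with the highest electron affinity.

Si is in period 3, group 14; P is in period 3, group 15; S is in period 3, group 16; Cl is in period 3, group 17.
Adding an electron releases more energy for atoms nearer the top right (short of the noble gases).
All lie in period 3; the across-period trend (electron affinity increases left to right) applies, with the exception below.
Note the exception: Si has a higher electron affinity than P, contrary to the simple trend — adding an electron to P's half-filled 3p³ is unfavourable, so Si (3p²) has the more exothermic EA.
Approximate values (kJ/mol): Si 134, P 72, S 200, Cl 349.
The highest electron affinity among these belongs to Cl.

Cl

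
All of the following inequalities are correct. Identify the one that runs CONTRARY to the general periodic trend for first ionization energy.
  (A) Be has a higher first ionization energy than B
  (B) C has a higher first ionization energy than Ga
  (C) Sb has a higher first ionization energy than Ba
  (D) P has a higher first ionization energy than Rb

The general trend: first ionization energy increases across a period and decreases down a group.
(A) Be (period 2, group 2) vs B (period 2, group 13): the stated order contradicts the simple trend.
(B) C (period 2, group 14) vs Ga (period 4, group 13): the stated order agrees with the simple trend.
(C) Sb (period 5, group 15) vs Ba (period 6, group 2): the stated order agrees with the simple trend.
(D) P (period 3, group 15) vs Rb (period 5, group 1): the stated order agrees with the simple trend.
The exception is (A): removing B's lone 2p electron is easier than breaking Be's filled 2s².

(A)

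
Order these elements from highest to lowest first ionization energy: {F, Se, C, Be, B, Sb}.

F > C > Se > Be > Sb > B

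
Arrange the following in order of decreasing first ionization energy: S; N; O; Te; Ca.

N, O, S, Te, Ca

First ionization energy rises across a period (greater Z_eff holds electrons more tightly) and falls down a group (valence electrons are farther from the nucleus).
Here both period and group differ, so the two effects have to be weighed against each other.
Te > Ca: the two effects oppose for this pair; the across-period effect wins (869 vs 590 kJ/mol).
S > Te: S sits above Te in group 16, so the down-group effect alone puts S higher.
O > S: they share group 16; the group trend gives O the larger value.
N > O: this pair runs against the simple trend — see the exception note.
Note the exception: N has a higher first ionization energy than O, contrary to the simple trend — pairing an electron in O's 2p⁴ costs repulsion energy, so O ionizes more easily than half-filled N (2p³).
Tabulated first ionization energy (kJ/mol): N 1402, O 1314, S 1000, Ca 590, Te 869.
So from highest to lowest: N > O > S > Te > Ca.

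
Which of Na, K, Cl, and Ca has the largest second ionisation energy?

After 1 electron has been removed, what remains? Na⁺ is the bare [Ne] core; K⁺ is the bare [Ar] core; Cl⁺ still has 6 valence electrons; Ca⁺ still has 1 valence electron.
Breaking into a closed-shell core is much more expensive than removing a leftover valence electron — K and Na have the largest IE_2 here.
Valence configurations: Cl⁺ [Ne]3s²3p⁴, Ca⁺ [Ar]4s¹.
The numbers (kJ/mol): Na 4562, K 3052, Cl 2298, Ca 1145.
So the second ionization energies run Ca < Cl < K < Na.

Na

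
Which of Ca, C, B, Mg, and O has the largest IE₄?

After 3 electrons have been removed, what remains? Ca³⁺ is already 1 electron into the core; C³⁺ still has 1 valence electron; B³⁺ is the bare [He] core; Mg³⁺ is already 1 electron into the core; O³⁺ still has 3 valence electrons.
Usually core removal costs more than valence removal, but here the competition is close: a tightly held n=2 valence electron can cost more to remove than an n=3 core electron, so the actual values have to decide it.
Valence configurations: C³⁺ [He]2s¹, O³⁺ [He]2s²2p¹.
The numbers (kJ/mol): Ca 6491, C 6223, B 25026, Mg 10543, O 7469.
So the fourth ionization energies run C < Ca < O < Mg < B.

B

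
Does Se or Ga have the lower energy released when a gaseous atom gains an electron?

Ga is in period 4, group 13; Se is in period 4, group 16.
EA tends to increase across a period and decrease down a group, though the pattern is less regular than for IE or radius.
All lie in period 4, so electron affinity increases left to right.
So Ga has the lower energy released when a gaseous atom gains an electron (Ga < Se).

Ga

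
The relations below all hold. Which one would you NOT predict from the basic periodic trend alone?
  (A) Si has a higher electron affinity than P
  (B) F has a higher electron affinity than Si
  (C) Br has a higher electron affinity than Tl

(A)

The general trend: electron affinity increases across a period and decreases down a group.
(A) Si (period 3, group 14) vs P (period 3, group 15): the stated order contradicts the simple trend.
(B) F (period 2, group 17) vs Si (period 3, group 14): the stated order agrees with the simple trend.
(C) Br (period 4, group 17) vs Tl (period 6, group 13): the stated order agrees with the simple trend.
The exception is (A): adding an electron to P's half-filled 3p³ is unfavourable, so Si (3p²) has the more exothermic EA.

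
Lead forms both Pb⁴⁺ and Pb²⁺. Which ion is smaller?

Both ions have Z = 82 protons, but Pb⁴⁺ has lost more electrons, so its remaining electrons feel a larger effective nuclear charge per electron and are pulled in more tightly.
Higher positive charge → smaller ion, so Pb²⁺ > Pb⁴⁺.

Pb⁴⁺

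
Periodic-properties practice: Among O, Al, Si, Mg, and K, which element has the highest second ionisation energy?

O

After 1 electron has been removed, what remains? O⁺ still has 5 valence electrons; Al⁺ still has 2 valence electrons; Si⁺ still has 3 valence electrons; Mg⁺ still has 1 valence electron; K⁺ is the bare [Ar] core.
Usually core removal costs more than valence removal, but here the competition is close: a tightly held n=2 valence electron can cost more to remove than an n=3 core electron, so the actual values have to decide it.
Valence configurations: O⁺ [He]2s²2p³, Al⁺ [Ne]3s², Si⁺ [Ne]3s²3p¹, Mg⁺ [Ne]3s¹.
Si⁺ loses a lone 3p electron whereas Al⁺ must break into a filled 3s² pair, so IE_2(Al) > IE_2(Si) even though Si has the higher nuclear charge.
The numbers (kJ/mol): O 3388, Al 1817, Si 1577, Mg 1451, K 3052.
Hence IE_2: Mg < Si < Al < K < O.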